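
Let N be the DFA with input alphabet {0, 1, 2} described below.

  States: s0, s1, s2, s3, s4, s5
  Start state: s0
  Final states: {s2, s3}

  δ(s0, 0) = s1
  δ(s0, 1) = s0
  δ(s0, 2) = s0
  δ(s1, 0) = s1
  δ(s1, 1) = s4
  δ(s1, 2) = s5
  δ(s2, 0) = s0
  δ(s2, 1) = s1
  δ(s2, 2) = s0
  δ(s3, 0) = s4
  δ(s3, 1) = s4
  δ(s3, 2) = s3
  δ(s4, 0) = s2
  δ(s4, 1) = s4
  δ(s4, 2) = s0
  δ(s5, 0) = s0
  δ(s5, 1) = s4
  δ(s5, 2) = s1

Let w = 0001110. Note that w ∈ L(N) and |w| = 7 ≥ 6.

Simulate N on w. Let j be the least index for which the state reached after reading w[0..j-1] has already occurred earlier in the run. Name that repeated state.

Run of N on w = 0 0 0 1 1 1 0:
  step 0: s0  (start)
  step 1: s1  (read 0: s0→s1)
  step 2: s1  (read 0: s1→s1)   ← first repeat (s1 seen earlier)
  step 3: s1  (read 0: s1→s1)
  step 4: s4  (read 1: s1→s4)
  step 5: s4  (read 1: s4→s4)
  step 6: s4  (read 1: s4→s4)
  step 7: s2  (read 0: s4→s2)

The earliest repeat is at step j = 2: N is in s1, which it already visited at step i = 1.
Since N has 6 states, any run of length ≥ 6 visits 6+1 states, so by pigeonhole some state repeats within the first 6 steps — that repeat gives the pumpable loop.

s1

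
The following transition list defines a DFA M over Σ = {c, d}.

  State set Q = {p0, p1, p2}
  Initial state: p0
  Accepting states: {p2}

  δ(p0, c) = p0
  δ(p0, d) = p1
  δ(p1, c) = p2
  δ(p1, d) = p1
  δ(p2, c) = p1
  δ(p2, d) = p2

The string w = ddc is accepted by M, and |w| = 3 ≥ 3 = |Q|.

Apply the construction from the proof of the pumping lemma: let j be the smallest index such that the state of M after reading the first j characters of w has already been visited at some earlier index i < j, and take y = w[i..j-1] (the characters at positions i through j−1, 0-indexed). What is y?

d

Run of M on w = d d c:
  step 0: p0  (start)
  step 1: p1  (read d: p0→p1)
  step 2: p1  (read d: p1→p1)   ← first repeat (p1 seen earlier)
  step 3: p2  (read c: p1→p2)

So i = 1, j = 2, giving x = w[0:1] = d, y = w[1:2] = d, z = w[2:3] = c.
Check: |xy| = 2 ≤ 3 and |y| = 1 ≥ 1. Reading y takes M from p1 back to p1, so every xyⁱz is accepted.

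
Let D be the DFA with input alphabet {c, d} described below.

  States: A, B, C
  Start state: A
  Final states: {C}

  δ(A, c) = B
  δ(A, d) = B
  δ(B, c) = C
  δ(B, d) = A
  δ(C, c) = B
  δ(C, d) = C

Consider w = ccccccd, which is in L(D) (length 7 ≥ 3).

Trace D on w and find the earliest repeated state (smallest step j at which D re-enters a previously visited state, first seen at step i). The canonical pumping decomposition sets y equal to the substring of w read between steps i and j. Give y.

cc

State sequence: A -c-> B -c-> C -c-> B -c-> C -c-> B -c-> C -d-> C
First repeat at step 3: B was already visited.

So i = 1, j = 3, giving x = w[0:1] = c, y = w[1:3] = cc, z = w[3:7] = cccd.
Check: |xy| = 3 ≤ 3 and |y| = 2 ≥ 1. Reading y takes D from B back to B, so every xyⁱz is accepted.
Since D has 3 states, any run of length ≥ 3 visits 3+1 states, so by pigeonhole some state repeats within the first 3 steps — that repeat gives the pumpable loop.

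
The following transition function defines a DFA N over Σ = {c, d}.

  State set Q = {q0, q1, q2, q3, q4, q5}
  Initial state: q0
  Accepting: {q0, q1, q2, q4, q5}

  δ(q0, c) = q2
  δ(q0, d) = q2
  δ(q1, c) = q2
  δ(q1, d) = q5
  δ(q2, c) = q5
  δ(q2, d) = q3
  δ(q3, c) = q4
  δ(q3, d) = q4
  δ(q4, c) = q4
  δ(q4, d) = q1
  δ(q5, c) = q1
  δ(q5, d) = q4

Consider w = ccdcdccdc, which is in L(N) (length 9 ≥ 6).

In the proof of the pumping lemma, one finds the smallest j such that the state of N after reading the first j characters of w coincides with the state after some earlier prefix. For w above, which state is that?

q4

State sequence: q0 -c-> q2 -c-> q5 -d-> q4 -c-> q4 -d-> q1 -c-> q2 -c-> q5 -d-> q4 -c-> q4
First repeat at step 4: q4 was already visited.

The earliest repeat is at step j = 4: N is in q4, which it already visited at step i = 3.
The DFA has 6 states, so the proof of the pumping lemma guarantees a repeated state among the first 6+1 visited; the segment between the two visits is the pumpable y.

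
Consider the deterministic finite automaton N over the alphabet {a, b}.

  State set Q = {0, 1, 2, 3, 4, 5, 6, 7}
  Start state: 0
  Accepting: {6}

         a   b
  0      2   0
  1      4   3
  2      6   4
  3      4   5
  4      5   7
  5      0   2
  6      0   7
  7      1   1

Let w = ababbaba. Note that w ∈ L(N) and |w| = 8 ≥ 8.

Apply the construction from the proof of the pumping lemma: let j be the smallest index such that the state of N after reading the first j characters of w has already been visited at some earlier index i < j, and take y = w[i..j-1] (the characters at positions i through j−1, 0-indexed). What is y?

Run of N on w = a b a b b a b a:
  step 0: 0  (start)
  step 1: 2  (read a: 0→2)
  step 2: 4  (read b: 2→4)
  step 3: 5  (read a: 4→5)
  step 4: 2  (read b: 5→2)   ← first repeat (2 seen earlier)
  step 5: 4  (read b: 2→4)
  step 6: 5  (read a: 4→5)
  step 7: 2  (read b: 5→2)
  step 8: 6  (read a: 2→6)

So i = 1, j = 4, giving x = w[0:1] = a, y = w[1:4] = bab, z = w[4:8] = baba.
Check: |xy| = 4 ≤ 8 and |y| = 3 ≥ 1. Reading y takes N from 2 back to 2, so every xyⁱz is accepted.

bab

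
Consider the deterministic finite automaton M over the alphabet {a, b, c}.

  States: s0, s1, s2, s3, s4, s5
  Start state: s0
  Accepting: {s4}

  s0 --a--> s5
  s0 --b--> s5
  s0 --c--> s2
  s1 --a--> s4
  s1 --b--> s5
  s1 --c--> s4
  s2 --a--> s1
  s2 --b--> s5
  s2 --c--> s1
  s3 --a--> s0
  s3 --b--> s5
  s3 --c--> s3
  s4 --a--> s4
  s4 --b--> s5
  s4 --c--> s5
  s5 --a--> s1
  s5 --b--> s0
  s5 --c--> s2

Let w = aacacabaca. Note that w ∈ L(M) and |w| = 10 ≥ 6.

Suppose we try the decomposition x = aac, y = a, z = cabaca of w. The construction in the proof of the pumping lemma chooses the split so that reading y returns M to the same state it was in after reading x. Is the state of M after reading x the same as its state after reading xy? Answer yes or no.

State sequence: s0 -a-> s5 -a-> s1 -c-> s4 -a-> s4

After x (step 3): s4. After xy (step 4): s4.
They match, so y = a drives M around a cycle from s4 back to itself; pumping y any number of times keeps M in s4 before reading z, and xyⁱz ∈ L(M) for every i ≥ 0.

yes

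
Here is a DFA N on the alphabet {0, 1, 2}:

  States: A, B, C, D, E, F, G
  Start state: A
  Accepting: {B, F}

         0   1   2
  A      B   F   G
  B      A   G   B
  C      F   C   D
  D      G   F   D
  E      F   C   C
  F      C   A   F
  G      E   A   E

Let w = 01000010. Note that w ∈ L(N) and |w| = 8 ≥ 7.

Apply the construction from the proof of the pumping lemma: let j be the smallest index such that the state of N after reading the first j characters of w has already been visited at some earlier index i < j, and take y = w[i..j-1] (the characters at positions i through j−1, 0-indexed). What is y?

State sequence: A -0-> B -1-> G -0-> E -0-> F -0-> C -0-> F -1-> A -0-> B
First repeat at step 6: F was already visited.

So i = 4, j = 6, giving x = w[0:4] = 0100, y = w[4:6] = 00, z = w[6:8] = 10.
Check: |xy| = 6 ≤ 7 and |y| = 2 ≥ 1. Reading y takes N from F back to F, so every xyⁱz is accepted.

00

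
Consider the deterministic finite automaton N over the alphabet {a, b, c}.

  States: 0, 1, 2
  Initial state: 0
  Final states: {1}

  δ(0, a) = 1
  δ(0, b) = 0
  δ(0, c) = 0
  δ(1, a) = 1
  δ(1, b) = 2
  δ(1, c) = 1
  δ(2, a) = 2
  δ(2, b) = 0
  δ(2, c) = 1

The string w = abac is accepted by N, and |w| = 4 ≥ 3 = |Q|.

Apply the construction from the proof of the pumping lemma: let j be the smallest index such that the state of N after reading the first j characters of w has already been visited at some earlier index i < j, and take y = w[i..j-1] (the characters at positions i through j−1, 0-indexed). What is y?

State sequence: 0 -a-> 1 -b-> 2 -a-> 2 -c-> 1
First repeat at step 3: 2 was already visited.

So i = 2, j = 3, giving x = w[0:2] = ab, y = w[2:3] = a, z = w[3:4] = c.
Check: |xy| = 3 ≤ 3 and |y| = 1 ≥ 1. Reading y takes N from 2 back to 2, so every xyⁱz is accepted.

a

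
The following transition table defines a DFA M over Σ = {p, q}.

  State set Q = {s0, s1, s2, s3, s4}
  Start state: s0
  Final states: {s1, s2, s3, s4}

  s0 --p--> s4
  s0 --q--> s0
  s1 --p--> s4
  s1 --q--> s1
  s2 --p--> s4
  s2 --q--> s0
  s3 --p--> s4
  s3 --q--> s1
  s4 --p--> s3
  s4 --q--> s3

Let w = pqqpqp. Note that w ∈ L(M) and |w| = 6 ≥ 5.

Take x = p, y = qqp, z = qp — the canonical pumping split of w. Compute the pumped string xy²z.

xy^2z = p·qqp·qqp·qp = pqqpqqpqp.
Reading y = qqp takes M from s4 back to s4, so after x·y·y the machine is still in s4, and z then leads to the accepting state s4. Hence pqqpqqpqp ∈ L(M).

pqqpqqpqp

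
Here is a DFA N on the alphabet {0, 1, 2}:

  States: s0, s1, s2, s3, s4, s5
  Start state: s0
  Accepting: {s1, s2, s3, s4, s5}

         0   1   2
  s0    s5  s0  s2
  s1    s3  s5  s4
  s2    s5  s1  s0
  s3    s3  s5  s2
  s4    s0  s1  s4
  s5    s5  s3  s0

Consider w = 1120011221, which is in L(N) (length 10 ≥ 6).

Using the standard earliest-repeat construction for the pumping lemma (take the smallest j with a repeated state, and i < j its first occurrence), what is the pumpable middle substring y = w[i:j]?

Run of N on w = 1 1 2 0 0 1 1 2 2 1:
  step 0: s0  (start)
  step 1: s0  (read 1: s0→s0)   ← first repeat (s0 seen earlier)
  step 2: s0  (read 1: s0→s0)
  step 3: s2  (read 2: s0→s2)
  step 4: s5  (read 0: s2→s5)
  step 5: s5  (read 0: s5→s5)
  step 6: s3  (read 1: s5→s3)
  step 7: s5  (read 1: s3→s5)
  step 8: s0  (read 2: s5→s0)
  step 9: s2  (read 2: s0→s2)
  step 10: s1  (read 1: s2→s1)

So i = 0, j = 1, giving x = w[0:0] = ε, y = w[0:1] = 1, z = w[1:10] = 120011221.
Check: |xy| = 1 ≤ 6 and |y| = 1 ≥ 1. Reading y takes N from s0 back to s0, so every xyⁱz is accepted.
Since N has 6 states, any run of length ≥ 6 visits 6+1 states, so by pigeonhole some state repeats within the first 6 steps — that repeat gives the pumpable loop.

1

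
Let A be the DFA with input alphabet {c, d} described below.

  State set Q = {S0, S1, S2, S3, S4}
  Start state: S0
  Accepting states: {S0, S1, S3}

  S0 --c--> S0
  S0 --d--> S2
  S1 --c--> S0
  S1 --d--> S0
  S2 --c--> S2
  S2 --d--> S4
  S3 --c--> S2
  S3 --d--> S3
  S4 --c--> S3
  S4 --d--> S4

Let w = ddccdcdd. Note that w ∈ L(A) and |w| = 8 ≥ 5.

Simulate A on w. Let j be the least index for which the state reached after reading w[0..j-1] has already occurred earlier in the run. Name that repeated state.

S2

Run of A on w = d d c c d c d d:
  step 0: S0  (start)
  step 1: S2  (read d: S0→S2)
  step 2: S4  (read d: S2→S4)
  step 3: S3  (read c: S4→S3)
  step 4: S2  (read c: S3→S2)   ← first repeat (S2 seen earlier)
  step 5: S4  (read d: S2→S4)
  step 6: S3  (read c: S4→S3)
  step 7: S3  (read d: S3→S3)
  step 8: S3  (read d: S3→S3)

The earliest repeat is at step j = 4: A is in S2, which it already visited at step i = 1.
Since A has 5 states, any run of length ≥ 5 visits 5+1 states, so by pigeonhole some state repeats within the first 5 steps — that repeat gives the pumpable loop.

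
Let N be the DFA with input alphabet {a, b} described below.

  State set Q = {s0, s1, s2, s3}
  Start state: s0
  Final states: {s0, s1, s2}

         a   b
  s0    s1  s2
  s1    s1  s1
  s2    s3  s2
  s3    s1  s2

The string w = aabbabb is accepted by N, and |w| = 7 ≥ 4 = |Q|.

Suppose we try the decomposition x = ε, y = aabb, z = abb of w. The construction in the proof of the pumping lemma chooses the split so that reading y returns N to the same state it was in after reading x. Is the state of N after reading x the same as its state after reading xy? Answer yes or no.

State sequence: s0 -a-> s1 -a-> s1 -b-> s1 -b-> s1

After x (step 0): s0. After xy (step 4): s1.
They differ (s0 ≠ s1), so y is not a cycle from the state after x; this split is not the one the pumping-lemma construction produces, and pumping y need not keep the string in L(N).

no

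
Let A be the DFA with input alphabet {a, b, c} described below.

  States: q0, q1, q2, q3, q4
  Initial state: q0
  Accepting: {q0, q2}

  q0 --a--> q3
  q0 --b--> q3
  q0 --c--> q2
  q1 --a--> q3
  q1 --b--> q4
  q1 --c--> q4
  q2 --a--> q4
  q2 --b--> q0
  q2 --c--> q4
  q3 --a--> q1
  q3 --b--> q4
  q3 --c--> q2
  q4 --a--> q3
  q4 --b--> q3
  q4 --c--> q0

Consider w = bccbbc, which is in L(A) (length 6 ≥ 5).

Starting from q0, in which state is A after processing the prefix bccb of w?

q3

State sequence: q0 -b-> q3 -c-> q2 -c-> q4 -b-> q3

After reading 4 characters, A is in state q3.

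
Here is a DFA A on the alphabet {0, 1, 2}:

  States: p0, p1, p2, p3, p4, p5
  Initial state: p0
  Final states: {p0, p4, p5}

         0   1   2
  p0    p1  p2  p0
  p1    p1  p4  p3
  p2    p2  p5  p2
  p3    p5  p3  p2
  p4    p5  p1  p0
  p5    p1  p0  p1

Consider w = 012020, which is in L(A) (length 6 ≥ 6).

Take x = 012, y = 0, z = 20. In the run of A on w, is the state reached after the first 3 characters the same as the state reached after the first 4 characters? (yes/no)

Run of A on the first 4 characters of w = 0 1 2 0:
  step 0: p0  (start)
  step 1: p1  (read 0: p0→p1)
  step 2: p4  (read 1: p1→p4)
  step 3: p0  (read 2: p4→p0)
  step 4: p1  (read 0: p0→p1)

After x (step 3): p0. After xy (step 4): p1.
They differ (p0 ≠ p1), so y is not a cycle from the state after x; this split is not the one the pumping-lemma construction produces, and pumping y need not keep the string in L(A).

no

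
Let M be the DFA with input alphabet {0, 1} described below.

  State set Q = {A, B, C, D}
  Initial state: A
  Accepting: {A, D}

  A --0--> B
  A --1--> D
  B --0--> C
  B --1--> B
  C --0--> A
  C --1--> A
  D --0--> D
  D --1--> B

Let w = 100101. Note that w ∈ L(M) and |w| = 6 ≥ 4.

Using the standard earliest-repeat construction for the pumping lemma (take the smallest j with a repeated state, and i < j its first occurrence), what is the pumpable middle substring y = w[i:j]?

Run of M on w = 1 0 0 1 0 1:
  step 0: A  (start)
  step 1: D  (read 1: A→D)
  step 2: D  (read 0: D→D)   ← first repeat (D seen earlier)
  step 3: D  (read 0: D→D)
  step 4: B  (read 1: D→B)
  step 5: C  (read 0: B→C)
  step 6: A  (read 1: C→A)

So i = 1, j = 2, giving x = w[0:1] = 1, y = w[1:2] = 0, z = w[2:6] = 0101.
Check: |xy| = 2 ≤ 4 and |y| = 1 ≥ 1. Reading y takes M from D back to D, so every xyⁱz is accepted.
Pumping length from the standard proof: p = 4 (the number of states). The repeated state found above gives |xy| = j ≤ 4 and |y| = j − i ≥ 1.

0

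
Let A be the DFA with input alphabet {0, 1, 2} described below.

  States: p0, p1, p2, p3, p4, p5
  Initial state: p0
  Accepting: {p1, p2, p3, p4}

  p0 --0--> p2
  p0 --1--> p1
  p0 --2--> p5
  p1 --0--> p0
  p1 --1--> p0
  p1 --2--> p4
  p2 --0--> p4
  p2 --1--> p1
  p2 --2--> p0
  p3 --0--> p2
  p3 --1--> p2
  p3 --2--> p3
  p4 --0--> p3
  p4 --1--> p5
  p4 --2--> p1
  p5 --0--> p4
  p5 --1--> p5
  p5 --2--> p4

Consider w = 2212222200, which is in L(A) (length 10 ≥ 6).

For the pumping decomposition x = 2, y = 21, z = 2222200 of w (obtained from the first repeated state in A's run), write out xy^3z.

22121212222200

xy^3z = 2·21·21·21·2222200 = 22121212222200.
Reading y = 21 takes A from p5 back to p5, so after x·y·y·y the machine is still in p5, and z then leads to the accepting state p2. Hence 22121212222200 ∈ L(A).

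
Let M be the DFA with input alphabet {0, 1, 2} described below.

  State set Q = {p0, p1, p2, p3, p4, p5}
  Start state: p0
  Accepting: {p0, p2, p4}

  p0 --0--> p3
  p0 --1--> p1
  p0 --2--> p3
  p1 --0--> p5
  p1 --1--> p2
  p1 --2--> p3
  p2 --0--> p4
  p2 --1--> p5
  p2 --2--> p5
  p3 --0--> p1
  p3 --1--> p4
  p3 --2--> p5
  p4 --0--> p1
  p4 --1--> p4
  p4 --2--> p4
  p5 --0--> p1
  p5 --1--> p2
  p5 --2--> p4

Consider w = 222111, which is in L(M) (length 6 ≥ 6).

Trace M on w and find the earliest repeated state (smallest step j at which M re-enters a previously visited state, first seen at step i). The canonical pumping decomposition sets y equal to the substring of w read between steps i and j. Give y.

1

State sequence: p0 -2-> p3 -2-> p5 -2-> p4 -1-> p4 -1-> p4 -1-> p4
First repeat at step 4: p4 was already visited.

So i = 3, j = 4, giving x = w[0:3] = 222, y = w[3:4] = 1, z = w[4:6] = 11.
Check: |xy| = 4 ≤ 6 and |y| = 1 ≥ 1. Reading y takes M from p4 back to p4, so every xyⁱz is accepted.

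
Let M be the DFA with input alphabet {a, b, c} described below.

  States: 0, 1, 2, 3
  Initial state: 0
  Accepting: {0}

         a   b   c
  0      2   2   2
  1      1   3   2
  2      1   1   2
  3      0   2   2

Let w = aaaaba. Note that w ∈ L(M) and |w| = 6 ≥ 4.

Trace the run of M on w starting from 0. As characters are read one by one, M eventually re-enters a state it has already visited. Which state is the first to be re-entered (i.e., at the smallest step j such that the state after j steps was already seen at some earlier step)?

1

Run of M on w = a a a a b a:
  step 0: 0  (start)
  step 1: 2  (read a: 0→2)
  step 2: 1  (read a: 2→1)
  step 3: 1  (read a: 1→1)   ← first repeat (1 seen earlier)
  step 4: 1  (read a: 1→1)
  step 5: 3  (read b: 1→3)
  step 6: 0  (read a: 3→0)

The earliest repeat is at step j = 3: M is in 1, which it already visited at step i = 2.
Pumping length from the standard proof: p = 4 (the number of states). The repeated state found above gives |xy| = j ≤ 4 and |y| = j − i ≥ 1.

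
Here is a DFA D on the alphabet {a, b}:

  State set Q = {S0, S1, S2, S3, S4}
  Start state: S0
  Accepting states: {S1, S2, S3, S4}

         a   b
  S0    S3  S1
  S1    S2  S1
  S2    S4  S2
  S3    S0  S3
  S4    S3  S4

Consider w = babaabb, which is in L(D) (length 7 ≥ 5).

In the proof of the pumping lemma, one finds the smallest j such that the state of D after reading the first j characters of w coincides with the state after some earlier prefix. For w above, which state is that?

S2

Run of D on w = b a b a a b b:
  step 0: S0  (start)
  step 1: S1  (read b: S0→S1)
  step 2: S2  (read a: S1→S2)
  step 3: S2  (read b: S2→S2)   ← first repeat (S2 seen earlier)
  step 4: S4  (read a: S2→S4)
  step 5: S3  (read a: S4→S3)
  step 6: S3  (read b: S3→S3)
  step 7: S3  (read b: S3→S3)

The earliest repeat is at step j = 3: D is in S2, which it already visited at step i = 2.
The DFA has 5 states, so the proof of the pumping lemma guarantees a repeated state among the first 5+1 visited; the segment between the two visits is the pumpable y.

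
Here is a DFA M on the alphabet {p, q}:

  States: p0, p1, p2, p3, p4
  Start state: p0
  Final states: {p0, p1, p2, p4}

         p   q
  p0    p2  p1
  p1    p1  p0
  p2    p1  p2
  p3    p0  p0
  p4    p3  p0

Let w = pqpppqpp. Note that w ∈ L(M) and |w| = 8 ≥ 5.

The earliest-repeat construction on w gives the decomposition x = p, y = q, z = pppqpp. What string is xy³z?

pqqqpppqpp

xy^3z = p·q·q·q·pppqpp = pqqqpppqpp.
Reading y = q takes M from p2 back to p2, so after x·y·y·y the machine is still in p2, and z then leads to the accepting state p1. Hence pqqqpppqpp ∈ L(M).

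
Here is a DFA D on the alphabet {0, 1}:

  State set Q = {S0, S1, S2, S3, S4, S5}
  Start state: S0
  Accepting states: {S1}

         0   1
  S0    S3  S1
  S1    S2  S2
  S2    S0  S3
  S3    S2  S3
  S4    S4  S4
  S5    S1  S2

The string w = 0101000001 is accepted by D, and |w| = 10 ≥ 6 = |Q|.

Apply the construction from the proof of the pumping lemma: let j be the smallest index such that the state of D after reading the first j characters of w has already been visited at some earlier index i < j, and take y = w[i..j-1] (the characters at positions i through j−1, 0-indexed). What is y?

Run of D on w = 0 1 0 1 0 0 0 0 0 1:
  step 0: S0  (start)
  step 1: S3  (read 0: S0→S3)
  step 2: S3  (read 1: S3→S3)   ← first repeat (S3 seen earlier)
  step 3: S2  (read 0: S3→S2)
  step 4: S3  (read 1: S2→S3)
  step 5: S2  (read 0: S3→S2)
  step 6: S0  (read 0: S2→S0)
  step 7: S3  (read 0: S0→S3)
  step 8: S2  (read 0: S3→S2)
  step 9: S0  (read 0: S2→S0)
  step 10: S1  (read 1: S0→S1)

So i = 1, j = 2, giving x = w[0:1] = 0, y = w[1:2] = 1, z = w[2:10] = 01000001.
Check: |xy| = 2 ≤ 6 and |y| = 1 ≥ 1. Reading y takes D from S3 back to S3, so every xyⁱz is accepted.

1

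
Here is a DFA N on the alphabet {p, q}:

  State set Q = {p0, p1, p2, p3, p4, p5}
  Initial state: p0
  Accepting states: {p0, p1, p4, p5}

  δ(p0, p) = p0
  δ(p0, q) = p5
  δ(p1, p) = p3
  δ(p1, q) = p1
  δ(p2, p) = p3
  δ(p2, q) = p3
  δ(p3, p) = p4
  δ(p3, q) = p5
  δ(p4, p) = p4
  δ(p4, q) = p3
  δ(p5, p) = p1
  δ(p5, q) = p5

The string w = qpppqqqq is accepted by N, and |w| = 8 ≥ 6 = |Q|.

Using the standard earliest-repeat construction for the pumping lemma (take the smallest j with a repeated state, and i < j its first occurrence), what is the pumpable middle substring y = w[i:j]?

pq

Run of N on w = q p p p q q q q:
  step 0: p0  (start)
  step 1: p5  (read q: p0→p5)
  step 2: p1  (read p: p5→p1)
  step 3: p3  (read p: p1→p3)
  step 4: p4  (read p: p3→p4)
  step 5: p3  (read q: p4→p3)   ← first repeat (p3 seen earlier)
  step 6: p5  (read q: p3→p5)
  step 7: p5  (read q: p5→p5)
  step 8: p5  (read q: p5→p5)

So i = 3, j = 5, giving x = w[0:3] = qpp, y = w[3:5] = pq, z = w[5:8] = qqq.
Check: |xy| = 5 ≤ 6 and |y| = 2 ≥ 1. Reading y takes N from p3 back to p3, so every xyⁱz is accepted.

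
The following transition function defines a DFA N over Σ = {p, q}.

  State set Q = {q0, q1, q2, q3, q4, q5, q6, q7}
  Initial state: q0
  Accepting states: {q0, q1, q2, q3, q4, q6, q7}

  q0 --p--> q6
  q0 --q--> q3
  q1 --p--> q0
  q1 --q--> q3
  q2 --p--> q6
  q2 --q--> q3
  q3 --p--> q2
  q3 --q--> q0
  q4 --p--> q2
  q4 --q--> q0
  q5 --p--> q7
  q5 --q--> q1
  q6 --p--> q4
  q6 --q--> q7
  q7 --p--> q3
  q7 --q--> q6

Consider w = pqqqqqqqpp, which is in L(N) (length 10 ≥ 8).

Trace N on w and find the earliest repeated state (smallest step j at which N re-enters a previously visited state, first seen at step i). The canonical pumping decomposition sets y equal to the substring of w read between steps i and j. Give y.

qq

State sequence: q0 -p-> q6 -q-> q7 -q-> q6 -q-> q7 -q-> q6 -q-> q7 -q-> q6 -q-> q7 -p-> q3 -p-> q2
First repeat at step 3: q6 was already visited.

So i = 1, j = 3, giving x = w[0:1] = p, y = w[1:3] = qq, z = w[3:10] = qqqqqpp.
Check: |xy| = 3 ≤ 8 and |y| = 2 ≥ 1. Reading y takes N from q6 back to q6, so every xyⁱz is accepted.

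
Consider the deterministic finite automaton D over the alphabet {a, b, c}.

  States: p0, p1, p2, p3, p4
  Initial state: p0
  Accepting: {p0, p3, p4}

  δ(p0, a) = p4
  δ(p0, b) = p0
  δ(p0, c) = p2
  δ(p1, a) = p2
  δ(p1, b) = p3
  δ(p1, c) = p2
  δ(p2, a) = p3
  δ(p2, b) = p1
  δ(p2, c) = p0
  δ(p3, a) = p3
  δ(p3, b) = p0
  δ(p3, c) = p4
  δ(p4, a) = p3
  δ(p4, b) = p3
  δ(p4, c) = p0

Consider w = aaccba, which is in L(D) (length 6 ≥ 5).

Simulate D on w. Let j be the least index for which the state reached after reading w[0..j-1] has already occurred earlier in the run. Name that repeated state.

p4

State sequence: p0 -a-> p4 -a-> p3 -c-> p4 -c-> p0 -b-> p0 -a-> p4
First repeat at step 3: p4 was already visited.

The earliest repeat is at step j = 3: D is in p4, which it already visited at step i = 1.
Pumping length from the standard proof: p = 5 (the number of states). The repeated state found above gives |xy| = j ≤ 5 and |y| = j − i ≥ 1.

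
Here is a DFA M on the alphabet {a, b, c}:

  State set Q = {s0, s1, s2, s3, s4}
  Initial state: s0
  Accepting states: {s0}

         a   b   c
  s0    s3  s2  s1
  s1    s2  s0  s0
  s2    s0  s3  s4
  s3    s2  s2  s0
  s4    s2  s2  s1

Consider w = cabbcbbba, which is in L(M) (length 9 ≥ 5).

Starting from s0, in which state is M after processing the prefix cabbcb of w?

s2

Run of M on the first 6 characters of w = c a b b c b:
  step 0: s0  (start)
  step 1: s1  (read c: s0→s1)
  step 2: s2  (read a: s1→s2)
  step 3: s3  (read b: s2→s3)
  step 4: s2  (read b: s3→s2)
  step 5: s4  (read c: s2→s4)
  step 6: s2  (read b: s4→s2)

After reading 6 characters, M is in state s2.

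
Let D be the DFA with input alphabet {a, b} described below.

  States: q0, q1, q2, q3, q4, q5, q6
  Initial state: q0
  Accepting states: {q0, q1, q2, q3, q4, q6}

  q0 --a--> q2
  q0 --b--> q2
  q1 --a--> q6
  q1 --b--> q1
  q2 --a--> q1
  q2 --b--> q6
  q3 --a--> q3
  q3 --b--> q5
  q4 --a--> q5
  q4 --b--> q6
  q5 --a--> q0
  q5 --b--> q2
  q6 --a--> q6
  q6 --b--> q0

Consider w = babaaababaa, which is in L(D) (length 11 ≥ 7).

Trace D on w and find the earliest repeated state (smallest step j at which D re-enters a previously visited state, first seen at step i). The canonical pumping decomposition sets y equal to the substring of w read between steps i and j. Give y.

Run of D on w = b a b a a a b a b a a:
  step 0: q0  (start)
  step 1: q2  (read b: q0→q2)
  step 2: q1  (read a: q2→q1)
  step 3: q1  (read b: q1→q1)   ← first repeat (q1 seen earlier)
  step 4: q6  (read a: q1→q6)
  step 5: q6  (read a: q6→q6)
  step 6: q6  (read a: q6→q6)
  step 7: q0  (read b: q6→q0)
  step 8: q2  (read a: q0→q2)
  step 9: q6  (read b: q2→q6)
  step 10: q6  (read a: q6→q6)
  step 11: q6  (read a: q6→q6)

So i = 2, j = 3, giving x = w[0:2] = ba, y = w[2:3] = b, z = w[3:11] = aaababaa.
Check: |xy| = 3 ≤ 7 and |y| = 1 ≥ 1. Reading y takes D from q1 back to q1, so every xyⁱz is accepted.

b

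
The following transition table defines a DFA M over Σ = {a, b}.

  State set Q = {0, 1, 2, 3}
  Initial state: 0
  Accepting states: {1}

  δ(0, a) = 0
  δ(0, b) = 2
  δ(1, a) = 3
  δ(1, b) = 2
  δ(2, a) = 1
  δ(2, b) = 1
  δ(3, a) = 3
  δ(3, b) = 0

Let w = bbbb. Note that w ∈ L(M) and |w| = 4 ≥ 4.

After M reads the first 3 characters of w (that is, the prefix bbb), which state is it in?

State sequence: 0 -b-> 2 -b-> 1 -b-> 2

After reading 3 characters, M is in state 2.
(This kind of state-tracing is the core of the pumping-lemma construction: with 4 states, pigeonhole forces a repeat within the first 4 steps.)

2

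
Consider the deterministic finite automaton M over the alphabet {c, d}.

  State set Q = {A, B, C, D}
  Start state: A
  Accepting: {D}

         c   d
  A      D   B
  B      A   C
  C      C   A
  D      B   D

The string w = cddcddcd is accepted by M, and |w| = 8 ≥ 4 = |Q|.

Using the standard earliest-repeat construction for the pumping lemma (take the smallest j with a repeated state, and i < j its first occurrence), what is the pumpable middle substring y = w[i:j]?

State sequence: A -c-> D -d-> D -d-> D -c-> B -d-> C -d-> A -c-> D -d-> D
First repeat at step 2: D was already visited.

So i = 1, j = 2, giving x = w[0:1] = c, y = w[1:2] = d, z = w[2:8] = dcddcd.
Check: |xy| = 2 ≤ 4 and |y| = 1 ≥ 1. Reading y takes M from D back to D, so every xyⁱz is accepted.

d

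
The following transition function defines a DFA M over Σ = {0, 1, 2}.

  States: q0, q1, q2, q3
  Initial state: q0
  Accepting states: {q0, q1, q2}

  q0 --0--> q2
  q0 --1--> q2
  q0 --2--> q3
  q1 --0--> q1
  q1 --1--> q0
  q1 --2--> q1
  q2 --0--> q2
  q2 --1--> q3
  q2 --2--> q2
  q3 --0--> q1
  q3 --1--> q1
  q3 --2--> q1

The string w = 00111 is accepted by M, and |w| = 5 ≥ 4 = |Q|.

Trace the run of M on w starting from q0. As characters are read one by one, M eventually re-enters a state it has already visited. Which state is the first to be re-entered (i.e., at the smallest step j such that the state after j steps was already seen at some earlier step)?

q2

Run of M on w = 0 0 1 1 1:
  step 0: q0  (start)
  step 1: q2  (read 0: q0→q2)
  step 2: q2  (read 0: q2→q2)   ← first repeat (q2 seen earlier)
  step 3: q3  (read 1: q2→q3)
  step 4: q1  (read 1: q3→q1)
  step 5: q0  (read 1: q1→q0)

The earliest repeat is at step j = 2: M is in q2, which it already visited at step i = 1.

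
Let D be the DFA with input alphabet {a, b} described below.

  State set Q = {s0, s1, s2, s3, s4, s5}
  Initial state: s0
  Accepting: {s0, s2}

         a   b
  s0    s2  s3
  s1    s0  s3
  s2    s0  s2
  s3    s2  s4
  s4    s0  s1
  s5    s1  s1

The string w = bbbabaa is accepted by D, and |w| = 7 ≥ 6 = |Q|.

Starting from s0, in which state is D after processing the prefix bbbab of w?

State sequence: s0 -b-> s3 -b-> s4 -b-> s1 -a-> s0 -b-> s3

After reading 5 characters, D is in state s3.
(This kind of state-tracing is the core of the pumping-lemma construction: with 6 states, pigeonhole forces a repeat within the first 6 steps.)

s3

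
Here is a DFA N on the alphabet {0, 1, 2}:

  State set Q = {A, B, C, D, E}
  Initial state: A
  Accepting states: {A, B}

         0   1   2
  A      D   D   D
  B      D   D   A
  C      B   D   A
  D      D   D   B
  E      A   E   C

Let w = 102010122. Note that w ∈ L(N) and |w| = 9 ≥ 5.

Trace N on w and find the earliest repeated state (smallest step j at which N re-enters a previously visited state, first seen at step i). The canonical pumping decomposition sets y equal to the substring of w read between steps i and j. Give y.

0

Run of N on w = 1 0 2 0 1 0 1 2 2:
  step 0: A  (start)
  step 1: D  (read 1: A→D)
  step 2: D  (read 0: D→D)   ← first repeat (D seen earlier)
  step 3: B  (read 2: D→B)
  step 4: D  (read 0: B→D)
  step 5: D  (read 1: D→D)
  step 6: D  (read 0: D→D)
  step 7: D  (read 1: D→D)
  step 8: B  (read 2: D→B)
  step 9: A  (read 2: B→A)

So i = 1, j = 2, giving x = w[0:1] = 1, y = w[1:2] = 0, z = w[2:9] = 2010122.
Check: |xy| = 2 ≤ 5 and |y| = 1 ≥ 1. Reading y takes N from D back to D, so every xyⁱz is accepted.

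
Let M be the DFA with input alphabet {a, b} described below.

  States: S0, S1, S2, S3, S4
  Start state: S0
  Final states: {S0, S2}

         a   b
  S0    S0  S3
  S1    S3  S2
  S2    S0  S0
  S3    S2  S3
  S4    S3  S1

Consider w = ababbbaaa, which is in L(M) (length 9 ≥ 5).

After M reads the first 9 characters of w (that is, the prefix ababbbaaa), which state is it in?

State sequence: S0 -a-> S0 -b-> S3 -a-> S2 -b-> S0 -b-> S3 -b-> S3 -a-> S2 -a-> S0 -a-> S0

After reading 9 characters, M is in state S0.
(This kind of state-tracing is the core of the pumping-lemma construction: with 5 states, pigeonhole forces a repeat within the first 5 steps.)

S0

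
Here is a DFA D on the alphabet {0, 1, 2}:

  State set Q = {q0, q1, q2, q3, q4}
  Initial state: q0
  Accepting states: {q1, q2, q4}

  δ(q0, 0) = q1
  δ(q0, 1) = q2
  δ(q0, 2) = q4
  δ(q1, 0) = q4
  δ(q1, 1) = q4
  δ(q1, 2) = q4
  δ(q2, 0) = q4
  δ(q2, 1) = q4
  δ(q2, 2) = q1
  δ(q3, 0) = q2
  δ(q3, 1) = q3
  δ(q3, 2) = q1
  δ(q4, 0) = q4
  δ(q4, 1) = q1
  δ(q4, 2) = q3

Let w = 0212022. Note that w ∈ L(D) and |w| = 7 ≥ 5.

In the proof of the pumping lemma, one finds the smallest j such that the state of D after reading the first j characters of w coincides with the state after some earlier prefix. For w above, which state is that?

q1

Run of D on w = 0 2 1 2 0 2 2:
  step 0: q0  (start)
  step 1: q1  (read 0: q0→q1)
  step 2: q4  (read 2: q1→q4)
  step 3: q1  (read 1: q4→q1)   ← first repeat (q1 seen earlier)
  step 4: q4  (read 2: q1→q4)
  step 5: q4  (read 0: q4→q4)
  step 6: q3  (read 2: q4→q3)
  step 7: q1  (read 2: q3→q1)

The earliest repeat is at step j = 3: D is in q1, which it already visited at step i = 1.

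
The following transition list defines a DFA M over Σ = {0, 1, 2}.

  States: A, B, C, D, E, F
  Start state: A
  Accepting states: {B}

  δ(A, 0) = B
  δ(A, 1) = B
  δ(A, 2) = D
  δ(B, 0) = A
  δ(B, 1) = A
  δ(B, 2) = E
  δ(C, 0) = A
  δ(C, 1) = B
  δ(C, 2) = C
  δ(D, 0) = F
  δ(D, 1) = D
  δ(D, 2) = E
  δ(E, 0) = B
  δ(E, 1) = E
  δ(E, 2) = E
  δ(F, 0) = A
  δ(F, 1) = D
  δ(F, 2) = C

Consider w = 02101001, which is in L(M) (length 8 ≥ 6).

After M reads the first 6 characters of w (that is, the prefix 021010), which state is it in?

Run of M on the first 6 characters of w = 0 2 1 0 1 0:
  step 0: A  (start)
  step 1: B  (read 0: A→B)
  step 2: E  (read 2: B→E)
  step 3: E  (read 1: E→E)
  step 4: B  (read 0: E→B)
  step 5: A  (read 1: B→A)
  step 6: B  (read 0: A→B)

After reading 6 characters, M is in state B.

B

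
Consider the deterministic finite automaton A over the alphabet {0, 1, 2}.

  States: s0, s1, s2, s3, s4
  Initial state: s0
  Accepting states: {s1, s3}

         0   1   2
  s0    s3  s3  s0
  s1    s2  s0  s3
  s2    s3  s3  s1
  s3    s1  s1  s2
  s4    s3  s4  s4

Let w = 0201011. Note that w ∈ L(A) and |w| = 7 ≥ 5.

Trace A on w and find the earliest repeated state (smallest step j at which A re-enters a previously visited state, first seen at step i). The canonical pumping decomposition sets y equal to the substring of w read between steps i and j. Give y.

Run of A on w = 0 2 0 1 0 1 1:
  step 0: s0  (start)
  step 1: s3  (read 0: s0→s3)
  step 2: s2  (read 2: s3→s2)
  step 3: s3  (read 0: s2→s3)   ← first repeat (s3 seen earlier)
  step 4: s1  (read 1: s3→s1)
  step 5: s2  (read 0: s1→s2)
  step 6: s3  (read 1: s2→s3)
  step 7: s1  (read 1: s3→s1)

So i = 1, j = 3, giving x = w[0:1] = 0, y = w[1:3] = 20, z = w[3:7] = 1011.
Check: |xy| = 3 ≤ 5 and |y| = 2 ≥ 1. Reading y takes A from s3 back to s3, so every xyⁱz is accepted.

20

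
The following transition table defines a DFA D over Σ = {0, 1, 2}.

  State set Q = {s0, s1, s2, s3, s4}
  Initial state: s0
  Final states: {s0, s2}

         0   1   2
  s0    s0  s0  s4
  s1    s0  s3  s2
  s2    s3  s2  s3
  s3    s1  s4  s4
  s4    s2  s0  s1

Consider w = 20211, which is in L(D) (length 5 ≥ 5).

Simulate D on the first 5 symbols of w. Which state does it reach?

Run of D on the first 5 characters of w = 2 0 2 1 1:
  step 0: s0  (start)
  step 1: s4  (read 2: s0→s4)
  step 2: s2  (read 0: s4→s2)
  step 3: s3  (read 2: s2→s3)
  step 4: s4  (read 1: s3→s4)
  step 5: s0  (read 1: s4→s0)

After reading 5 characters, D is in state s0.

s0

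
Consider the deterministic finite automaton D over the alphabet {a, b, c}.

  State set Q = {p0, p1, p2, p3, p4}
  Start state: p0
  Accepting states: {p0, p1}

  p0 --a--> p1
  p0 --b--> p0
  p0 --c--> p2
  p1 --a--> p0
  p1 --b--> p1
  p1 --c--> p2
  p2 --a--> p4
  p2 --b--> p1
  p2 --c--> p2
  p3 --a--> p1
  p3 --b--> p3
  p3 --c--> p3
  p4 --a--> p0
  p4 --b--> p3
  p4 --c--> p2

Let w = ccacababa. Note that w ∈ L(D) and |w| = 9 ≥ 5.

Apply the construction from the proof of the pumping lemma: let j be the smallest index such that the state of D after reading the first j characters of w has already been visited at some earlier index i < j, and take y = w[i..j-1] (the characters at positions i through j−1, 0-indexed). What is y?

c

State sequence: p0 -c-> p2 -c-> p2 -a-> p4 -c-> p2 -a-> p4 -b-> p3 -a-> p1 -b-> p1 -a-> p0
First repeat at step 2: p2 was already visited.

So i = 1, j = 2, giving x = w[0:1] = c, y = w[1:2] = c, z = w[2:9] = acababa.
Check: |xy| = 2 ≤ 5 and |y| = 1 ≥ 1. Reading y takes D from p2 back to p2, so every xyⁱz is accepted.
With |Q| = 5, pigeonhole forces a state repeat no later than step 5; the substring read between the first and second visits to that state can be pumped.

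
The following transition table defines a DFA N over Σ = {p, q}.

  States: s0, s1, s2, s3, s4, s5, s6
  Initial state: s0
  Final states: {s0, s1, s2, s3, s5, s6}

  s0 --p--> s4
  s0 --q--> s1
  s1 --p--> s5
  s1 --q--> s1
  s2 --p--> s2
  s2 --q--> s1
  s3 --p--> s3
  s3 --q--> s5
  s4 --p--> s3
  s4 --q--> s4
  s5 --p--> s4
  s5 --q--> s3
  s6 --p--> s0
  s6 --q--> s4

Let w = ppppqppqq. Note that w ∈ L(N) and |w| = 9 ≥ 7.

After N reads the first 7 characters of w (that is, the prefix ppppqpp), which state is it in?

s3

Run of N on the first 7 characters of w = p p p p q p p:
  step 0: s0  (start)
  step 1: s4  (read p: s0→s4)
  step 2: s3  (read p: s4→s3)
  step 3: s3  (read p: s3→s3)
  step 4: s3  (read p: s3→s3)
  step 5: s5  (read q: s3→s5)
  step 6: s4  (read p: s5→s4)
  step 7: s3  (read p: s4→s3)

After reading 7 characters, N is in state s3.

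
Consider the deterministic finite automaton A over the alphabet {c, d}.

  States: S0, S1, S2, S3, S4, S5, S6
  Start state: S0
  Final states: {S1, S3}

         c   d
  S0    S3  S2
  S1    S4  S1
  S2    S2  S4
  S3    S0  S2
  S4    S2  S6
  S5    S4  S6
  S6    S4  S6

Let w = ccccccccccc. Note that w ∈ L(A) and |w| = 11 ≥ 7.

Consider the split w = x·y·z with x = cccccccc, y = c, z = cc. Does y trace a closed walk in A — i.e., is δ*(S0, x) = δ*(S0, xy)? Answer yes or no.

State sequence: S0 -c-> S3 -c-> S0 -c-> S3 -c-> S0 -c-> S3 -c-> S0 -c-> S3 -c-> S0 -c-> S3

After x (step 8): S0. After xy (step 9): S3.
They differ (S0 ≠ S3), so y is not a cycle from the state after x; this split is not the one the pumping-lemma construction produces, and pumping y need not keep the string in L(A).

no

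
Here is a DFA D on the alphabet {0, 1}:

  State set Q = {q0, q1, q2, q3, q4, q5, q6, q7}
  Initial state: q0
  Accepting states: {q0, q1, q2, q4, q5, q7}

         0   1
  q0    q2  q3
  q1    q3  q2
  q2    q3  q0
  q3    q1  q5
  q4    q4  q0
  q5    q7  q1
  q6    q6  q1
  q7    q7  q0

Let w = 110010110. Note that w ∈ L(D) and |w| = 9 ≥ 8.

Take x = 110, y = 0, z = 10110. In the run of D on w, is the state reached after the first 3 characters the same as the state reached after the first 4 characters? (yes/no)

State sequence: q0 -1-> q3 -1-> q5 -0-> q7 -0-> q7

After x (step 3): q7. After xy (step 4): q7.
They match, so y = 0 drives D around a cycle from q7 back to itself; pumping y any number of times keeps D in q7 before reading z, and xyⁱz ∈ L(D) for every i ≥ 0.

yes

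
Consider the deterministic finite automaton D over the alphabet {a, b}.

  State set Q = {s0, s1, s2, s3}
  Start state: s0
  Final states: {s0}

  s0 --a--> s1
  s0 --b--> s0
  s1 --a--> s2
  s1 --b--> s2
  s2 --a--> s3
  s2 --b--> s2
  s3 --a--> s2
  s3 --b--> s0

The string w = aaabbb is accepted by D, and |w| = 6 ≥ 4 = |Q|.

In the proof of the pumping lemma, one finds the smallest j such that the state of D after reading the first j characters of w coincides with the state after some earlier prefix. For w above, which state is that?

s0

State sequence: s0 -a-> s1 -a-> s2 -a-> s3 -b-> s0 -b-> s0 -b-> s0
First repeat at step 4: s0 was already visited.

The earliest repeat is at step j = 4: D is in s0, which it already visited at step i = 0.
The DFA has 4 states, so the proof of the pumping lemma guarantees a repeated state among the first 4+1 visited; the segment between the two visits is the pumpable y.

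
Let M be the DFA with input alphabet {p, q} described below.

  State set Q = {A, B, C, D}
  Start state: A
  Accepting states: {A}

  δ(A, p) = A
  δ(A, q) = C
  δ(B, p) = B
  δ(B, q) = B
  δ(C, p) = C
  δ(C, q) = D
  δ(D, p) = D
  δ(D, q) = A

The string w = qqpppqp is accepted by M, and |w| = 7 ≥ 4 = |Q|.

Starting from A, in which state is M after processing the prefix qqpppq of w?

Run of M on the first 6 characters of w = q q p p p q:
  step 0: A  (start)
  step 1: C  (read q: A→C)
  step 2: D  (read q: C→D)
  step 3: D  (read p: D→D)
  step 4: D  (read p: D→D)
  step 5: D  (read p: D→D)
  step 6: A  (read q: D→A)

After reading 6 characters, M is in state A.
(This kind of state-tracing is the core of the pumping-lemma construction: with 4 states, pigeonhole forces a repeat within the first 4 steps.)

A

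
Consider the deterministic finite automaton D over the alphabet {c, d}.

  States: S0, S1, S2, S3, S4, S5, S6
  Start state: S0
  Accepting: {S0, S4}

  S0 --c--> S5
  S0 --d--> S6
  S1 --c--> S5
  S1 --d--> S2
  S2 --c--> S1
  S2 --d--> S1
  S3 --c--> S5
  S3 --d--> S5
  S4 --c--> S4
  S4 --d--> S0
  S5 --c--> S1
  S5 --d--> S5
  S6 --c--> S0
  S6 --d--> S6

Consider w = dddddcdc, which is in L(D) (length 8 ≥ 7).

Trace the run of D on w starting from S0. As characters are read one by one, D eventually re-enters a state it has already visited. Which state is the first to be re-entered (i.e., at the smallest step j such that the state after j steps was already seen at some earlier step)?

Run of D on w = d d d d d c d c:
  step 0: S0  (start)
  step 1: S6  (read d: S0→S6)
  step 2: S6  (read d: S6→S6)   ← first repeat (S6 seen earlier)
  step 3: S6  (read d: S6→S6)
  step 4: S6  (read d: S6→S6)
  step 5: S6  (read d: S6→S6)
  step 6: S0  (read c: S6→S0)
  step 7: S6  (read d: S0→S6)
  step 8: S0  (read c: S6→S0)

The earliest repeat is at step j = 2: D is in S6, which it already visited at step i = 1.

S6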